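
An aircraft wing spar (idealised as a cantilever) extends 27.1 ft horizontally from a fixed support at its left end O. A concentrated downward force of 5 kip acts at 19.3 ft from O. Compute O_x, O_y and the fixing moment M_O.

O_x = 0, O_y = 5.000 kip, M_O = 96.50 kip·ft

ΣF_x = 0: O_x = 0.
ΣF_y = 0: O_y − 5 = 0 → O_y = 5.000 kip.
ΣM about O: M_O − 5·19.3 = 0 → M_O = 96.50 kip·ft.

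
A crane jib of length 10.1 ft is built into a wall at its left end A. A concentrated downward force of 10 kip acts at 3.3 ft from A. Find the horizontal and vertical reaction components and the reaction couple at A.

A_x = 0, A_y = 10.00 kip, M_A = 33.00 kip·ft

ΣF_x = 0: A_x = 0.
ΣF_y = 0: A_y − 10 = 0 → A_y = 10.00 kip.
ΣM about A: M_A − 10·3.3 = 0 → M_A = 33.00 kip·ft.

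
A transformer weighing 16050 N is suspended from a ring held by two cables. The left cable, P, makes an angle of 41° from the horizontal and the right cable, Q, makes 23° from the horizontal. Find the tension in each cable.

T_P = 16440 N, T_Q = 13480 N

ΣF_x = 0: −T_P·cos41° + T_Q·cos23° = 0 → T_Q = 0.819887·T_P.
ΣF_y = 0: T_P·sin41° + T_Q·sin23° = 16050.
Substitute: T_P·(0.656059 + 0.819887·0.390731) = 16050 → T_P = 16437.7 ≈ 16440 N.
Then T_Q = 0.819887 × 16437.7 = 13480 N.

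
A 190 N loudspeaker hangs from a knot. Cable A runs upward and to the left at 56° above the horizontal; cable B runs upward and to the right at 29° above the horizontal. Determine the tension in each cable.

ΣF_x = 0: −T_A·cos56° + T_B·cos29° = 0 → T_B = 0.639355·T_A.
ΣF_y = 0: T_A·sin56° + T_B·sin29° = 190.
Substitute: T_A·(0.829038 + 0.639355·0.48481) = 190 → T_A = 166.812 ≈ 166.8 N.
Then T_B = 0.639355 × 166.812 = 106.7 N.

T_A = 166.8 N, T_B = 106.7 N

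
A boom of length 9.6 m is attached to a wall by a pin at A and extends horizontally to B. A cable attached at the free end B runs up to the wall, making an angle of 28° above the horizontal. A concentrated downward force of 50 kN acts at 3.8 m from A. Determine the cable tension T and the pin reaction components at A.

ΣM about A: T·sin28°·9.6 − 50·3.8 = 0 → T = 190/(9.6·0.469472) = 42.1573 ≈ 42.16 kN.
ΣF_x = 0: A_x − T·cos28° = 0 → A_x = 42.1573 × 0.882948 = 37.22 kN.
ΣF_y = 0: A_y + T·sin28° − 50 = 0 → A_y = 50 − 42.1573 × 0.469472 = 30.21 kN.

T = 42.16 kN, A_x = 37.22 kN, A_y = 30.21 kN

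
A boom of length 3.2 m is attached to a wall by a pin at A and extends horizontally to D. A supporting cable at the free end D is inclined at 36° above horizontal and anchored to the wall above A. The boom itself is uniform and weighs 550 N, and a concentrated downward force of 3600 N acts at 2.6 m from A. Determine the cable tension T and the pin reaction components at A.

ΣM about A: T·sin36°·3.2 − 550·1.6 − 3600·2.6 = 0 → T = 10240/(3.2·0.587785) = 5444.17 ≈ 5444 N.
ΣF_x = 0: A_x − T·cos36° = 0 → A_x = 5444.17 × 0.809017 = 4404 N.
ΣF_y = 0: A_y + T·sin36° − 550 − 3600 = 0 → A_y = 4150 − 5444.17 × 0.587785 = 950.0 N.

T = 5444 N, A_x = 4404 N, A_y = 950.0 N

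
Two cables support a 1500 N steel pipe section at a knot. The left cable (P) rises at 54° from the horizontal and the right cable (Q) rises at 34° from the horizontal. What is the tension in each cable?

T_P = 1244 N, T_Q = 882.2 N

ΣF_x = 0: −T_P·cos54° + T_Q·cos34° = 0 → T_Q = 0.708997·T_P.
ΣF_y = 0: T_P·sin54° + T_Q·sin34° = 1500.
Substitute: T_P·(0.809017 + 0.708997·0.559193) = 1500 → T_P = 1244.31 ≈ 1244 N.
Then T_Q = 0.708997 × 1244.31 = 882.2 N.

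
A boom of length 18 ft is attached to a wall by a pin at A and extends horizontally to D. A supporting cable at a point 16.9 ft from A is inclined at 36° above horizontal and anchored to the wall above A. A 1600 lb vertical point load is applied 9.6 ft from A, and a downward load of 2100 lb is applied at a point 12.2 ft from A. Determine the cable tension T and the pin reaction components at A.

ΣM about A: T·sin36°·16.9 − 1600·9.6 − 2100·12.2 = 0 → T = 40980/(16.9·0.587785) = 4125.41 ≈ 4125 lb.
ΣF_x = 0: A_x − T·cos36° = 0 → A_x = 4125.41 × 0.809017 = 3338 lb.
ΣF_y = 0: A_y + T·sin36° − 1600 − 2100 = 0 → A_y = 3700 − 4125.41 × 0.587785 = 1275 lb.

T = 4125 lb, A_x = 3338 lb, A_y = 1275 lb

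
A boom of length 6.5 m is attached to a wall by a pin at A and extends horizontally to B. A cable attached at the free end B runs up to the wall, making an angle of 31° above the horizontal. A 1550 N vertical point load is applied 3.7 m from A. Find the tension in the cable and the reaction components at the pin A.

T = 1713 N, A_x = 1468 N, A_y = 667.7 N

ΣM about A: T·sin31°·6.5 − 1550·3.7 = 0 → T = 5735/(6.5·0.515038) = 1713.09 ≈ 1713 N.
ΣF_x = 0: A_x − T·cos31° = 0 → A_x = 1713.09 × 0.857167 = 1468 N.
ΣF_y = 0: A_y + T·sin31° − 1550 = 0 → A_y = 1550 − 1713.09 × 0.515038 = 667.7 N.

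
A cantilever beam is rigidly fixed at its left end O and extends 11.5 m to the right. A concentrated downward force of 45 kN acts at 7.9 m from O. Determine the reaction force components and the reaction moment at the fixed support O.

O_x = 0, O_y = 45.00 kN, M_O = 355.5 kN·m

ΣF_x = 0: O_x = 0.
ΣF_y = 0: O_y − 45 = 0 → O_y = 45.00 kN.
ΣM about O: M_O − 45·7.9 = 0 → M_O = 355.5 kN·m.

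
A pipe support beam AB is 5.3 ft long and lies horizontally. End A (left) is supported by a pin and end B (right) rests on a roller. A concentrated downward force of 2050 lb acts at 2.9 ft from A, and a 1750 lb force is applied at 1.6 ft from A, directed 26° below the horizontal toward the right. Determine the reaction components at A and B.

A_x = -1573 lb, A_y = 1464 lb, B_y = 1353 lb

Taking moments about A: B_y·5.3 − 2050·2.9 − 1750·sin26°·1.6 = 0 → B_y = 7172.44/5.3 = 1353.29 ≈ 1353 lb.
ΣF_y = 0: A_y + 1353.29 − 2050 − 1750·sin26° = 0 → A_y = 1464 lb.
ΣF_x = 0: A_x + 1750·cos26° = 0 → A_x = -1573 lb.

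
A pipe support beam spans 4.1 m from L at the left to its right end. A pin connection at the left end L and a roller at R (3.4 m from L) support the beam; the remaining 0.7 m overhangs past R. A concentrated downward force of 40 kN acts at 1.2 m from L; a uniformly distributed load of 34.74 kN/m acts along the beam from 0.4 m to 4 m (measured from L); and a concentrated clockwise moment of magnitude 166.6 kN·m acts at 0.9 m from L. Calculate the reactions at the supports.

L_x = 0, L_y = 21.02 kN, R_y = 144.0 kN

Resultant of the distributed load: 34.74 × 3.6 = 125.064 kN at 2.2 m from L.
Taking moments about L: R_y·3.4 − 40·1.2 − (34.74·3.6)·2.2 − 166.6 = 0 → R_y = 489.7408/3.4 = 144.041 ≈ 144.0 kN.
ΣF_y = 0: L_y + 144.041 − 40 − 34.74·3.6 = 0 → L_y = 21.02 kN.
ΣF_x = 0: no horizontal applied forces, so L_x = 0.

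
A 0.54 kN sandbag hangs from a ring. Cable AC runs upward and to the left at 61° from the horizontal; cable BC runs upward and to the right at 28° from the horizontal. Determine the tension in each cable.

ΣF_x = 0: −T_AC·cos61° + T_BC·cos28° = 0 → T_BC = 0.549081·T_AC.
ΣF_y = 0: T_AC·sin61° + T_BC·sin28° = 0.54.
Substitute: T_AC·(0.87462 + 0.549081·0.469472) = 0.54 → T_AC = 0.476864 ≈ 0.4769 kN.
Then T_BC = 0.549081 × 0.476864 = 0.2618 kN.

T_AC = 0.4769 kN, T_BC = 0.2618 kN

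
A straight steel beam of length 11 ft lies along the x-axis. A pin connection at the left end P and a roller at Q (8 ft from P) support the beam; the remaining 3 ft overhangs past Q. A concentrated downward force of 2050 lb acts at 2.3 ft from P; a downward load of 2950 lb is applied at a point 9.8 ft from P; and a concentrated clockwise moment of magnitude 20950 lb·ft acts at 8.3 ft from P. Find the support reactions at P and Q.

P_x = 0, P_y = -1822 lb, Q_y = 6822 lb

Moments about P: Q_y·8 − 2050·2.3 − 2950·9.8 − 20950 = 0 → Q_y = 54575/8 = 6821.88 ≈ 6822 lb.
ΣF_y = 0: P_y + 6821.88 − 2050 − 2950 = 0 → P_y = -1822 lb.
ΣF_x = 0: no horizontal applied forces, so P_x = 0.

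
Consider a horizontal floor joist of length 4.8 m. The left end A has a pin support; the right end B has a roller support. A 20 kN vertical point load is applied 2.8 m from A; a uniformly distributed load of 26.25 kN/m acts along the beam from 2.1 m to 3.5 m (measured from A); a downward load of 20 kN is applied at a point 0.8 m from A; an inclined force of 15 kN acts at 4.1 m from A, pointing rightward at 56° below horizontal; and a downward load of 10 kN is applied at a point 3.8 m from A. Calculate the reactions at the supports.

A_x = -8.388 kN, A_y = 44.21 kN, B_y = 54.98 kN

Resultant of the distributed load: 26.25 × 1.4 = 36.75 kN at 2.8 m from A.
Taking moments about A: B_y·4.8 − 20·2.8 − (26.25·1.4)·2.8 − 20·0.8 − 15·sin56°·4.1 − 10·3.8 = 0 → B_y = 263.886/4.8 = 54.9763 ≈ 54.98 kN.
ΣF_y = 0: A_y + 54.9763 − 20 − 26.25·1.4 − 20 − 15·sin56° − 10 = 0 → A_y = 44.21 kN.
ΣF_x = 0: A_x + 15·cos56° = 0 → A_x = -8.388 kN.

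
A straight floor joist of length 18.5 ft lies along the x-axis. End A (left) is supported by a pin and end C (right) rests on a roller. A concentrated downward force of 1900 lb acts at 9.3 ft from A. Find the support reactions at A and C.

A_x = 0, A_y = 944.9 lb, C_y = 955.1 lb

Taking moments about A: C_y·18.5 − 1900·9.3 = 0 → C_y = 17670/18.5 = 955.135 ≈ 955.1 lb.
ΣF_y = 0: A_y + 955.135 − 1900 = 0 → A_y = 944.9 lb.
ΣF_x = 0: no horizontal applied forces, so A_x = 0.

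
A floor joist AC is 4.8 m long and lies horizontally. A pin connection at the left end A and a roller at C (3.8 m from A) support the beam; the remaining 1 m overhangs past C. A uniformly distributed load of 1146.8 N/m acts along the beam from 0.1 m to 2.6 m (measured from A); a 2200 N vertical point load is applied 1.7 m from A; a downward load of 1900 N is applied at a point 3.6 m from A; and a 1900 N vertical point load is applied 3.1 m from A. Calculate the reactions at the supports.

A_x = 0, A_y = 3514 N, C_y = 5353 N

Resultant of the distributed load: 1146.8 × 2.5 = 2867 N at 1.35 m from A.
Taking moments about A: C_y·3.8 − (1146.8·2.5)·1.35 − 2200·1.7 − 1900·3.6 − 1900·3.1 = 0 → C_y = 20340.45/3.8 = 5352.75 ≈ 5353 N.
ΣF_y = 0: A_y + 5352.75 − 1146.8·2.5 − 2200 − 1900 − 1900 = 0 → A_y = 3514 N.
ΣF_x = 0: no horizontal applied forces, so A_x = 0.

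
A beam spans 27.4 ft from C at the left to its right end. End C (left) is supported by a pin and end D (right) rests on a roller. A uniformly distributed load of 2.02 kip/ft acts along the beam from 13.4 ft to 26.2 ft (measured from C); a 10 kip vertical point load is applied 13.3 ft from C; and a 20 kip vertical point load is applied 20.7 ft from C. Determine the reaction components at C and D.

C_x = 0, C_y = 17.21 kip, D_y = 38.65 kip

Resultant of the distributed load: 2.02 × 12.8 = 25.856 kip at 19.8 ft from C.
Taking moments about C: D_y·27.4 − (2.02·12.8)·19.8 − 10·13.3 − 20·20.7 = 0 → D_y = 1058.9488/27.4 = 38.6478 ≈ 38.65 kip.
ΣF_y = 0: C_y + 38.6478 − 2.02·12.8 − 10 − 20 = 0 → C_y = 17.21 kip.
ΣF_x = 0: no horizontal applied forces, so C_x = 0.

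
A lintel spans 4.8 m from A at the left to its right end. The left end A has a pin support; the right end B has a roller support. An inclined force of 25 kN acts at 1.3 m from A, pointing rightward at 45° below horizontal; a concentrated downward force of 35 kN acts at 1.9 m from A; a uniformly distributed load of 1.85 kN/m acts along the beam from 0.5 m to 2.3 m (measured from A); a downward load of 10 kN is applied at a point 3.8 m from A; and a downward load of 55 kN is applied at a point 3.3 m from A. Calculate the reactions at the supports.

Resultant of the distributed load: 1.85 × 1.8 = 3.33 kN at 1.4 m from A.
ΣM about A: B_y·4.8 − 25·sin45°·1.3 − 35·1.9 − (1.85·1.8)·1.4 − 10·3.8 − 55·3.3 = 0 → B_y = 313.643/4.8 = 65.3423 ≈ 65.34 kN.
ΣF_y = 0: A_y + 65.3423 − 25·sin45° − 35 − 1.85·1.8 − 10 − 55 = 0 → A_y = 55.67 kN.
ΣF_x = 0: A_x + 25·cos45° = 0 → A_x = -17.68 kN.

A_x = -17.68 kN, A_y = 55.67 kN, B_y = 65.34 kN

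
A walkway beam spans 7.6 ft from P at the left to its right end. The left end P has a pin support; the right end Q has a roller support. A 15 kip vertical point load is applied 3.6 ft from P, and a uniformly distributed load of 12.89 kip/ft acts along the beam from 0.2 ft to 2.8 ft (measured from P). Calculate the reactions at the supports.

Resultant of the distributed load: 12.89 × 2.6 = 33.514 kip at 1.5 ft from P.
ΣM about P: Q_y·7.6 − 15·3.6 − (12.89·2.6)·1.5 = 0 → Q_y = 104.271/7.6 = 13.7199 ≈ 13.72 kip.
ΣF_y = 0: P_y + 13.7199 − 15 − 12.89·2.6 = 0 → P_y = 34.79 kip.
ΣF_x = 0: no horizontal applied forces, so P_x = 0.

P_x = 0, P_y = 34.79 kip, Q_y = 13.72 kip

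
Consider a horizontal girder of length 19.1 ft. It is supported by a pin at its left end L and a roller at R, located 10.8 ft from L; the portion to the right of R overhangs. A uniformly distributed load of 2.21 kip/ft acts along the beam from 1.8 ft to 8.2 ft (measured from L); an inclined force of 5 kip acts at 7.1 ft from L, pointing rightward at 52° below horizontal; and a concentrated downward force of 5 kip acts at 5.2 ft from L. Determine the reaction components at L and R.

Resultant of the distributed load: 2.21 × 6.4 = 14.144 kip at 5 ft from L.
Moments about L: R_y·10.8 − (2.21·6.4)·5 − 5·sin52°·7.1 − 5·5.2 = 0 → R_y = 124.694/10.8 = 11.5457 ≈ 11.55 kip.
ΣF_y = 0: L_y + 11.5457 − 2.21·6.4 − 5·sin52° − 5 = 0 → L_y = 11.54 kip.
ΣF_x = 0: L_x + 5·cos52° = 0 → L_x = -3.078 kip.

L_x = -3.078 kip, L_y = 11.54 kip, R_y = 11.55 kip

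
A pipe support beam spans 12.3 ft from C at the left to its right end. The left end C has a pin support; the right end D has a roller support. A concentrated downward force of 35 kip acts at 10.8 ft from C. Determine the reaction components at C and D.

Taking moments about C: D_y·12.3 − 35·10.8 = 0 → D_y = 378/12.3 = 30.7317 ≈ 30.73 kip.
ΣF_y = 0: C_y + 30.7317 − 35 = 0 → C_y = 4.268 kip.
ΣF_x = 0: no horizontal applied forces, so C_x = 0.

C_x = 0, C_y = 4.268 kip, D_y = 30.73 kip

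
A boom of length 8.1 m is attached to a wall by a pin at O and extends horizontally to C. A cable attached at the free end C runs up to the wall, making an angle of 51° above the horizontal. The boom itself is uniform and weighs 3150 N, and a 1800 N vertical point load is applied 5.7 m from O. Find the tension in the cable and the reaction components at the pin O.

ΣM about O: T·sin51°·8.1 − 3150·4.05 − 1800·5.7 = 0 → T = 23017.5/(8.1·0.777146) = 3656.54 ≈ 3657 N.
ΣF_x = 0: O_x − T·cos51° = 0 → O_x = 3656.54 × 0.62932 = 2301 N.
ΣF_y = 0: O_y + T·sin51° − 3150 − 1800 = 0 → O_y = 4950 − 3656.54 × 0.777146 = 2108 N.

T = 3657 N, O_x = 2301 N, O_y = 2108 N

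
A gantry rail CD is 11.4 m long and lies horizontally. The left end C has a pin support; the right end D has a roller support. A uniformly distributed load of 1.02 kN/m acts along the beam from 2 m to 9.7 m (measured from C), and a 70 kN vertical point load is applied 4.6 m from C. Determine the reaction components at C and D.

Resultant of the distributed load: 1.02 × 7.7 = 7.854 kN at 5.85 m from C.
Taking moments about C: D_y·11.4 − (1.02·7.7)·5.85 − 70·4.6 = 0 → D_y = 367.9459/11.4 = 32.276 ≈ 32.28 kN.
ΣF_y = 0: C_y + 32.276 − 1.02·7.7 − 70 = 0 → C_y = 45.58 kN.
ΣF_x = 0: no horizontal applied forces, so C_x = 0.

C_x = 0, C_y = 45.58 kN, D_y = 32.28 kN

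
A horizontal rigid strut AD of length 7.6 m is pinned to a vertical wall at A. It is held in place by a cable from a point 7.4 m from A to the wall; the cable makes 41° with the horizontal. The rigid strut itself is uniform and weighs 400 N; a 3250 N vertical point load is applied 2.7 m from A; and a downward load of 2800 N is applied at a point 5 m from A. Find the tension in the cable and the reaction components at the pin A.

ΣM about A: T·sin41°·7.4 − 400·3.8 − 3250·2.7 − 2800·5 = 0 → T = 24295/(7.4·0.656059) = 5004.29 ≈ 5004 N.
ΣF_x = 0: A_x − T·cos41° = 0 → A_x = 5004.29 × 0.75471 = 3777 N.
ΣF_y = 0: A_y + T·sin41° − 400 − 3250 − 2800 = 0 → A_y = 6450 − 5004.29 × 0.656059 = 3167 N.

T = 5004 N, A_x = 3777 N, A_y = 3167 N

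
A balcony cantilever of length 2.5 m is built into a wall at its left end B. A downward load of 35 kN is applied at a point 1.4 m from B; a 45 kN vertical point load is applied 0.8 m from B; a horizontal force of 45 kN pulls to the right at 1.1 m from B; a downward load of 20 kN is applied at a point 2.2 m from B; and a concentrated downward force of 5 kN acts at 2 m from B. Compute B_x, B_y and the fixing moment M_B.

ΣF_x = 0: B_x + 45 = 0 → B_x = -45.00 kN.
ΣF_y = 0: B_y − 35 − 45 − 20 − 5 = 0 → B_y = 105.0 kN.
ΣM about B: M_B − 35·1.4 − 45·0.8 − 20·2.2 − 5·2 = 0 → M_B = 139.0 kN·m.

B_x = -45.00 kN, B_y = 105.0 kN, M_B = 139.0 kN·m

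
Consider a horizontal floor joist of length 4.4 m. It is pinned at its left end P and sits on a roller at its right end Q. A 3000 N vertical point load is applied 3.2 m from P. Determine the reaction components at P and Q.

Moments about P: Q_y·4.4 − 3000·3.2 = 0 → Q_y = 9600/4.4 = 2181.82 ≈ 2182 N.
ΣF_y = 0: P_y + 2181.82 − 3000 = 0 → P_y = 818.2 N.
ΣF_x = 0: no horizontal applied forces, so P_x = 0.

P_x = 0, P_y = 818.2 N, Q_y = 2182 N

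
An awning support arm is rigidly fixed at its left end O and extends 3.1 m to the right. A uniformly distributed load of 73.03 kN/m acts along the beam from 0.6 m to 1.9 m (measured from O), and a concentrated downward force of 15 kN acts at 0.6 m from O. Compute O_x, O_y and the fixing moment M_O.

Resultant of the distributed load: 73.03 × 1.3 = 94.939 kN at 1.25 m from O.
ΣF_x = 0: O_x = 0.
ΣF_y = 0: O_y − 73.03·1.3 − 15 = 0 → O_y = 109.9 kN.
ΣM about O: M_O − (73.03·1.3)·1.25 − 15·0.6 = 0 → M_O = 127.7 kN·m.

O_x = 0, O_y = 109.9 kN, M_O = 127.7 kN·m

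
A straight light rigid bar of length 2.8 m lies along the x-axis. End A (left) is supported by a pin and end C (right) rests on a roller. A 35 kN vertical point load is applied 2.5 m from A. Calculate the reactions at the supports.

A_x = 0, A_y = 3.750 kN, C_y = 31.25 kN

Moments about A: C_y·2.8 − 35·2.5 = 0 → C_y = 87.5/2.8 = 31.25 kN.
ΣF_y = 0: A_y + 31.25 − 35 = 0 → A_y = 3.750 kN.
ΣF_x = 0: no horizontal applied forces, so A_x = 0.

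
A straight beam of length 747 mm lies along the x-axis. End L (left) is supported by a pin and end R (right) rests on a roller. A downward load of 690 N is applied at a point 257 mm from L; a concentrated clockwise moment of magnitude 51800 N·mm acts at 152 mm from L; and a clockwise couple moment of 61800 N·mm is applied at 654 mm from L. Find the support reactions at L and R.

L_x = 0, L_y = 300.5 N, R_y = 389.5 N

Moments about L: R_y·747 − 690·257 − 51800 − 61800 = 0 → R_y = 290930/747 = 389.465 ≈ 389.5 N.
ΣF_y = 0: L_y + 389.465 − 690 = 0 → L_y = 300.5 N.
ΣF_x = 0: no horizontal applied forces, so L_x = 0.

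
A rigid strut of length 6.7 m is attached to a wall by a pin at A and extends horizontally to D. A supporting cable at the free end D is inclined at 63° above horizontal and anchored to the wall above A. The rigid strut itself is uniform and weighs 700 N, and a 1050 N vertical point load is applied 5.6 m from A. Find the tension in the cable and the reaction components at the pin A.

ΣM about A: T·sin63°·6.7 − 700·3.35 − 1050·5.6 = 0 → T = 8225/(6.7·0.891007) = 1377.78 ≈ 1378 N.
ΣF_x = 0: A_x − T·cos63° = 0 → A_x = 1377.78 × 0.45399 = 625.5 N.
ΣF_y = 0: A_y + T·sin63° − 700 − 1050 = 0 → A_y = 1750 − 1377.78 × 0.891007 = 522.4 N.

T = 1378 N, A_x = 625.5 N, A_y = 522.4 N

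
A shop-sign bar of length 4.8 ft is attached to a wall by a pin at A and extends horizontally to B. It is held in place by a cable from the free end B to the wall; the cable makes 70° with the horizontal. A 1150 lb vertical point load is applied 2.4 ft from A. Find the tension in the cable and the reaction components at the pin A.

T = 611.9 lb, A_x = 209.3 lb, A_y = 575.0 lb

ΣM about A: T·sin70°·4.8 − 1150·2.4 = 0 → T = 2760/(4.8·0.939693) = 611.902 ≈ 611.9 lb.
ΣF_x = 0: A_x − T·cos70° = 0 → A_x = 611.902 × 0.34202 = 209.3 lb.
ΣF_y = 0: A_y + T·sin70° − 1150 = 0 → A_y = 1150 − 611.902 × 0.939693 = 575.0 lb.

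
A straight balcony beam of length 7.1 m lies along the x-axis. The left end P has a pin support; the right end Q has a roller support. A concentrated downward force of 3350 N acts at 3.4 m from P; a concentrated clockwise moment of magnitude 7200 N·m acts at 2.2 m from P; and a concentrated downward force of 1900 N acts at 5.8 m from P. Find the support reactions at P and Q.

ΣM about P: Q_y·7.1 − 3350·3.4 − 7200 − 1900·5.8 = 0 → Q_y = 29610/7.1 = 4170.42 ≈ 4170 N.
ΣF_y = 0: P_y + 4170.42 − 3350 − 1900 = 0 → P_y = 1080 N.
ΣF_x = 0: no horizontal applied forces, so P_x = 0.

P_x = 0, P_y = 1080 N, Q_y = 4170 N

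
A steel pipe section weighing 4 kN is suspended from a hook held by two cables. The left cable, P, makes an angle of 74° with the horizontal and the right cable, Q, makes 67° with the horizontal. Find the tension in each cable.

ΣF_x = 0: −T_P·cos74° + T_Q·cos67° = 0 → T_Q = 0.70544·T_P.
ΣF_y = 0: T_P·sin74° + T_Q·sin67° = 4.
Substitute: T_P·(0.961262 + 0.70544·0.920505) = 4 → T_P = 2.48351 ≈ 2.484 kN.
Then T_Q = 0.70544 × 2.48351 = 1.752 kN.

T_P = 2.484 kN, T_Q = 1.752 kN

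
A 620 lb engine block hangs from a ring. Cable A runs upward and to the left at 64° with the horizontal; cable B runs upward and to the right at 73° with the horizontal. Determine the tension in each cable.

T_A = 265.8 lb, T_B = 398.5 lb

ΣF_x = 0: −T_A·cos64° + T_B·cos73° = 0 → T_B = 1.49936·T_A.
ΣF_y = 0: T_A·sin64° + T_B·sin73° = 620.
Substitute: T_A·(0.898794 + 1.49936·0.956305) = 620 → T_A = 265.793 ≈ 265.8 lb.
Then T_B = 1.49936 × 265.793 = 398.5 lb.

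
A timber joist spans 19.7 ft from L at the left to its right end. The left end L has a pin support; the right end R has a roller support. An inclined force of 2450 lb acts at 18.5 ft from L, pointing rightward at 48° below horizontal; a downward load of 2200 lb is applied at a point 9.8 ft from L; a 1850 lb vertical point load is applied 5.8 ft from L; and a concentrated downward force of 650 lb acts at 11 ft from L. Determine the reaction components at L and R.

Taking moments about L: R_y·19.7 − 2450·sin48°·18.5 − 2200·9.8 − 1850·5.8 − 650·11 = 0 → R_y = 73123/19.7 = 3711.83 ≈ 3712 lb.
ΣF_y = 0: L_y + 3711.83 − 2450·sin48° − 2200 − 1850 − 650 = 0 → L_y = 2809 lb.
ΣF_x = 0: L_x + 2450·cos48° = 0 → L_x = -1639 lb.

L_x = -1639 lb, L_y = 2809 lb, R_y = 3712 lb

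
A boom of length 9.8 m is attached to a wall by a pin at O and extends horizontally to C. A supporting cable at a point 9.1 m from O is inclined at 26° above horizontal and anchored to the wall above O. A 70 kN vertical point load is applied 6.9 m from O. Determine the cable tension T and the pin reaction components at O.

ΣM about O: T·sin26°·9.1 − 70·6.9 = 0 → T = 483/(9.1·0.438371) = 121.078 ≈ 121.1 kN.
ΣF_x = 0: O_x − T·cos26° = 0 → O_x = 121.078 × 0.898794 = 108.8 kN.
ΣF_y = 0: O_y + T·sin26° − 70 = 0 → O_y = 70 − 121.078 × 0.438371 = 16.92 kN.

T = 121.1 kN, O_x = 108.8 kN, O_y = 16.92 kN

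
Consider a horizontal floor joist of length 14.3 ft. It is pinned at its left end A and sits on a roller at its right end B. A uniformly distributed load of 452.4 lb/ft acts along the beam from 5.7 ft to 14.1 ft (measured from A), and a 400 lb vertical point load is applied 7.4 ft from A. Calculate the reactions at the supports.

Resultant of the distributed load: 452.4 × 8.4 = 3800.16 lb at 9.9 ft from A.
ΣM about A: B_y·14.3 − (452.4·8.4)·9.9 − 400·7.4 = 0 → B_y = 40581.584/14.3 = 2837.87 ≈ 2838 lb.
ΣF_y = 0: A_y + 2837.87 − 452.4·8.4 − 400 = 0 → A_y = 1362 lb.
ΣF_x = 0: no horizontal applied forces, so A_x = 0.

A_x = 0, A_y = 1362 lb, B_y = 2838 lb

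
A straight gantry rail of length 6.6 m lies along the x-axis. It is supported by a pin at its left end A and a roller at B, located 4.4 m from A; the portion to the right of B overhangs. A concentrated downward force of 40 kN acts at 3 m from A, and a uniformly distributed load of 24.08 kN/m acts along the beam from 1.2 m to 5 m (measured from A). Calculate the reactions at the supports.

A_x = 0, A_y = 39.76 kN, B_y = 91.74 kN

Resultant of the distributed load: 24.08 × 3.8 = 91.504 kN at 3.1 m from A.
ΣM about A: B_y·4.4 − 40·3 − (24.08·3.8)·3.1 = 0 → B_y = 403.6624/4.4 = 91.7415 ≈ 91.74 kN.
ΣF_y = 0: A_y + 91.7415 − 40 − 24.08·3.8 = 0 → A_y = 39.76 kN.
ΣF_x = 0: no horizontal applied forces, so A_x = 0.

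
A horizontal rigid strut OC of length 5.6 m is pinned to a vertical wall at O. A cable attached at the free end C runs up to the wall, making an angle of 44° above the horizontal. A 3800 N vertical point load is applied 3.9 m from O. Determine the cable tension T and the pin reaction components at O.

ΣM about O: T·sin44°·5.6 − 3800·3.9 = 0 → T = 14820/(5.6·0.694658) = 3809.69 ≈ 3810 N.
ΣF_x = 0: O_x − T·cos44° = 0 → O_x = 3809.69 × 0.71934 = 2740 N.
ΣF_y = 0: O_y + T·sin44° − 3800 = 0 → O_y = 3800 − 3809.69 × 0.694658 = 1154 N.

T = 3810 N, O_x = 2740 N, O_y = 1154 N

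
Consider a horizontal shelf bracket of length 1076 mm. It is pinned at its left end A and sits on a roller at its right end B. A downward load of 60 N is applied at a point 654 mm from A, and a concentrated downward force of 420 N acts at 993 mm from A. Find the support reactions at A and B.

A_x = 0, A_y = 55.93 N, B_y = 424.1 N

Moments about A: B_y·1076 − 60·654 − 420·993 = 0 → B_y = 456300/1076 = 424.071 ≈ 424.1 N.
ΣF_y = 0: A_y + 424.071 − 60 − 420 = 0 → A_y = 55.93 N.
ΣF_x = 0: no horizontal applied forces, so A_x = 0.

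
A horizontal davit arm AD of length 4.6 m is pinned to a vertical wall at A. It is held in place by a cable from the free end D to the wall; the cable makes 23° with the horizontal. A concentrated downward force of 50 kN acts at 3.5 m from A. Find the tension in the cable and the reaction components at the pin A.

ΣM about A: T·sin23°·4.6 − 50·3.5 = 0 → T = 175/(4.6·0.390731) = 97.3649 ≈ 97.36 kN.
ΣF_x = 0: A_x − T·cos23° = 0 → A_x = 97.3649 × 0.920505 = 89.62 kN.
ΣF_y = 0: A_y + T·sin23° − 50 = 0 → A_y = 50 − 97.3649 × 0.390731 = 11.96 kN.

T = 97.36 kN, A_x = 89.62 kN, A_y = 11.96 kN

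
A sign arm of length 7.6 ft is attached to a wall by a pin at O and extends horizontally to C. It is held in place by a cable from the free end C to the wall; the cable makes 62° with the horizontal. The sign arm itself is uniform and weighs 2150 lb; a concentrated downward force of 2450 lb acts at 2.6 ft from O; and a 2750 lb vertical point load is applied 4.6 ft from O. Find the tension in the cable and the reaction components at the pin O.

T = 4052 lb, O_x = 1902 lb, O_y = 3772 lb

ΣM about O: T·sin62°·7.6 − 2150·3.8 − 2450·2.6 − 2750·4.6 = 0 → T = 27190/(7.6·0.882948) = 4051.92 ≈ 4052 lb.
ΣF_x = 0: O_x − T·cos62° = 0 → O_x = 4051.92 × 0.469472 = 1902 lb.
ΣF_y = 0: O_y + T·sin62° − 2150 − 2450 − 2750 = 0 → O_y = 7350 − 4051.92 × 0.882948 = 3772 lb.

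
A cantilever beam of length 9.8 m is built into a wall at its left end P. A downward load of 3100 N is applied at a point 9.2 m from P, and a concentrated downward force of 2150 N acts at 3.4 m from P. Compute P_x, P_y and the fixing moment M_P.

ΣF_x = 0: P_x = 0.
ΣF_y = 0: P_y − 3100 − 2150 = 0 → P_y = 5250 N.
ΣM about P: M_P − 3100·9.2 − 2150·3.4 = 0 → M_P = 35830 N·m.

P_x = 0, P_y = 5250 N, M_P = 35830 N·m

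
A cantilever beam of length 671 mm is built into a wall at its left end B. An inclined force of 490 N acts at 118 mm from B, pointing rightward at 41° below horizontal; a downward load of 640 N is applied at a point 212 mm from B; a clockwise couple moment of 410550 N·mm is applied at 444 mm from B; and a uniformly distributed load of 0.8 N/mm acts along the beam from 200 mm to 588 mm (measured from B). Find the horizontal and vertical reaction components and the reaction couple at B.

Resultant of the distributed load: 0.8 × 388 = 310.4 N at 394 mm from B.
ΣF_x = 0: B_x + 490·cos41° = 0 → B_x = -369.8 N.
ΣF_y = 0: B_y − 490·sin41° − 640 − 0.8·388 = 0 → B_y = 1272 N.
ΣM about B: M_B − 490·sin41°·118 − 640·212 − 410550 − (0.8·388)·394 = 0 → M_B = 706500 N·mm.

B_x = -369.8 N, B_y = 1272 N, M_B = 706500 N·mm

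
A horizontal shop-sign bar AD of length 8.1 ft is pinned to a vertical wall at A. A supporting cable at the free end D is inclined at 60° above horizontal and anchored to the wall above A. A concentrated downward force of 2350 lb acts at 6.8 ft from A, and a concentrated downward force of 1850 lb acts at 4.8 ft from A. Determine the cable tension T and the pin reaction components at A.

ΣM about A: T·sin60°·8.1 − 2350·6.8 − 1850·4.8 = 0 → T = 24860/(8.1·0.866025) = 3543.93 ≈ 3544 lb.
ΣF_x = 0: A_x − T·cos60° = 0 → A_x = 3543.93 × 0.5 = 1772 lb.
ΣF_y = 0: A_y + T·sin60° − 2350 − 1850 = 0 → A_y = 4200 − 3543.93 × 0.866025 = 1131 lb.

T = 3544 lb, A_x = 1772 lb, A_y = 1131 lb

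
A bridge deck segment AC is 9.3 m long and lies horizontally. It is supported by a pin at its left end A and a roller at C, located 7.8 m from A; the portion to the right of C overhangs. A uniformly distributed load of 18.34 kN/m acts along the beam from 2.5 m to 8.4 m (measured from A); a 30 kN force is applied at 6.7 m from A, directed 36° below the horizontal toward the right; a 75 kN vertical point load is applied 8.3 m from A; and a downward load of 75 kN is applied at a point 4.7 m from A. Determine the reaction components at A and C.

A_x = -24.27 kN, A_y = 60.09 kN, C_y = 215.8 kN

Resultant of the distributed load: 18.34 × 5.9 = 108.206 kN at 5.45 m from A.
Moments about A: C_y·7.8 − (18.34·5.9)·5.45 − 30·sin36°·6.7 − 75·8.3 − 75·4.7 = 0 → C_y = 1682.87/7.8 = 215.753 ≈ 215.8 kN.
ΣF_y = 0: A_y + 215.753 − 18.34·5.9 − 30·sin36° − 75 − 75 = 0 → A_y = 60.09 kN.
ΣF_x = 0: A_x + 30·cos36° = 0 → A_x = -24.27 kN.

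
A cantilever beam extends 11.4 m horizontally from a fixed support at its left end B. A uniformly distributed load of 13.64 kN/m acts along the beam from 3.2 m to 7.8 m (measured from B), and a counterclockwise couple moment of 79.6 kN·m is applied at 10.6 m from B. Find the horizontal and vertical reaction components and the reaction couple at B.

B_x = 0, B_y = 62.74 kN, M_B = 265.5 kN·m

Resultant of the distributed load: 13.64 × 4.6 = 62.744 kN at 5.5 m from B.
ΣF_x = 0: B_x = 0.
ΣF_y = 0: B_y − 13.64·4.6 = 0 → B_y = 62.74 kN.
ΣM about B: M_B − (13.64·4.6)·5.5 + 79.6 = 0 → M_B = 265.5 kN·m.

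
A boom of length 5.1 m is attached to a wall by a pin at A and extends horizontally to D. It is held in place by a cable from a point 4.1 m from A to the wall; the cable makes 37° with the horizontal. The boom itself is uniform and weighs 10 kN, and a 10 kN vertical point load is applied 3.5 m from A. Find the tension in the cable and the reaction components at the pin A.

ΣM about A: T·sin37°·4.1 − 10·2.55 − 10·3.5 = 0 → T = 60.5/(4.1·0.601815) = 24.5193 ≈ 24.52 kN.
ΣF_x = 0: A_x − T·cos37° = 0 → A_x = 24.5193 × 0.798636 = 19.58 kN.
ΣF_y = 0: A_y + T·sin37° − 10 − 10 = 0 → A_y = 20 − 24.5193 × 0.601815 = 5.244 kN.

T = 24.52 kN, A_x = 19.58 kN, A_y = 5.244 kN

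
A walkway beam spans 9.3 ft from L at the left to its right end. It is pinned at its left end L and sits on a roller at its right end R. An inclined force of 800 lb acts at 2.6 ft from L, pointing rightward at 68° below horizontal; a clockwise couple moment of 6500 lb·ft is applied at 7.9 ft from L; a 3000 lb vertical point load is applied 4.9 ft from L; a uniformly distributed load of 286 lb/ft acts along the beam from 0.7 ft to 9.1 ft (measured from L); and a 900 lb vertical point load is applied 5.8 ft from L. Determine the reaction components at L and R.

L_x = -299.7 lb, L_y = 2730 lb, R_y = 4314 lb

Resultant of the distributed load: 286 × 8.4 = 2402.4 lb at 4.9 ft from L.
ΣM about L: R_y·9.3 − 800·sin68°·2.6 − 6500 − 3000·4.9 − (286·8.4)·4.9 − 900·5.8 = 0 → R_y = 40120.3/9.3 = 4314.01 ≈ 4314 lb.
ΣF_y = 0: L_y + 4314.01 − 800·sin68° − 3000 − 286·8.4 − 900 = 0 → L_y = 2730 lb.
ΣF_x = 0: L_x + 800·cos68° = 0 → L_x = -299.7 lb.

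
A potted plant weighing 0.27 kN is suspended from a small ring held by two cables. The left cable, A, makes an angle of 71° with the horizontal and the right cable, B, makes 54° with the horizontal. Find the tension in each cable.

T_A = 0.1937 kN, T_B = 0.1073 kN

ΣF_x = 0: −T_A·cos71° + T_B·cos54° = 0 → T_B = 0.55389·T_A.
ΣF_y = 0: T_A·sin71° + T_B·sin54° = 0.27.
Substitute: T_A·(0.945519 + 0.55389·0.809017) = 0.27 → T_A = 0.193739 ≈ 0.1937 kN.
Then T_B = 0.55389 × 0.193739 = 0.1073 kN.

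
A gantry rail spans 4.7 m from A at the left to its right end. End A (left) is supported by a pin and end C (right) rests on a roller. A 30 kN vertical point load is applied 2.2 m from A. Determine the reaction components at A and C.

Moments about A: C_y·4.7 − 30·2.2 = 0 → C_y = 66/4.7 = 14.0426 ≈ 14.04 kN.
ΣF_y = 0: A_y + 14.0426 − 30 = 0 → A_y = 15.96 kN.
ΣF_x = 0: no horizontal applied forces, so A_x = 0.

A_x = 0, A_y = 15.96 kN, C_y = 14.04 kN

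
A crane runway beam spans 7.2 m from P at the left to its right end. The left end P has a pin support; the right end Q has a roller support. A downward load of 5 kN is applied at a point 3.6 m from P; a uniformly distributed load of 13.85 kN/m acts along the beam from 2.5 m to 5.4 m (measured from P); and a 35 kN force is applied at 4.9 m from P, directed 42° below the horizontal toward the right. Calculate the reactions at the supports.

P_x = -26.01 kN, P_y = 28.11 kN, Q_y = 40.47 kN

Resultant of the distributed load: 13.85 × 2.9 = 40.165 kN at 3.95 m from P.
Moments about P: Q_y·7.2 − 5·3.6 − (13.85·2.9)·3.95 − 35·sin42°·4.9 = 0 → Q_y = 291.408/7.2 = 40.4733 ≈ 40.47 kN.
ΣF_y = 0: P_y + 40.4733 − 5 − 13.85·2.9 − 35·sin42° = 0 → P_y = 28.11 kN.
ΣF_x = 0: P_x + 35·cos42° = 0 → P_x = -26.01 kN.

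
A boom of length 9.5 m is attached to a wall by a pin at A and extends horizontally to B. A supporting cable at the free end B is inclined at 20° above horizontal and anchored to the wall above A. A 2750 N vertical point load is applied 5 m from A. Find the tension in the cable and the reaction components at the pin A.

ΣM about A: T·sin20°·9.5 − 2750·5 = 0 → T = 13750/(9.5·0.34202) = 4231.82 ≈ 4232 N.
ΣF_x = 0: A_x − T·cos20° = 0 → A_x = 4231.82 × 0.939693 = 3977 N.
ΣF_y = 0: A_y + T·sin20° − 2750 = 0 → A_y = 2750 − 4231.82 × 0.34202 = 1303 N.

T = 4232 N, A_x = 3977 N, A_y = 1303 N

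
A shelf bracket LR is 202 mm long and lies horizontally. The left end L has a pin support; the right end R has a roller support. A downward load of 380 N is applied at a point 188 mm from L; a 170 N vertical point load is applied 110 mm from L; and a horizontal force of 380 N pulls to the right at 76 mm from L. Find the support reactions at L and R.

Taking moments about L: R_y·202 − 380·188 − 170·110 = 0 → R_y = 90140/202 = 446.238 ≈ 446.2 N.
ΣF_y = 0: L_y + 446.238 − 380 − 170 = 0 → L_y = 103.8 N.
ΣF_x = 0: L_x + 380 = 0 → L_x = -380.0 N.

L_x = -380.0 N, L_y = 103.8 N, R_y = 446.2 N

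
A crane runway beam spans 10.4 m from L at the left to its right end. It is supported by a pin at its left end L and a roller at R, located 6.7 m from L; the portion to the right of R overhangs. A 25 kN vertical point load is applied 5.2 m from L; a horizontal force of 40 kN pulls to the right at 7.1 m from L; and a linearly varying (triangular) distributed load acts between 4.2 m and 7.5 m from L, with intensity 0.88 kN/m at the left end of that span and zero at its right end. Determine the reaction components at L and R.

Resultant of the triangular load: ½ × 0.88 × 3.3 = 1.452 kN, acting at 5.3 m from L (one-third of the span from the peak).
ΣM about L: R_y·6.7 − 25·5.2 − (½·0.88·3.3)·5.3 = 0 → R_y = 137.6956/6.7 = 20.5516 ≈ 20.55 kN.
ΣF_y = 0: L_y + 20.5516 − 25 − ½·0.88·3.3 = 0 → L_y = 5.900 kN.
ΣF_x = 0: L_x + 40 = 0 → L_x = -40.00 kN.

L_x = -40.00 kN, L_y = 5.900 kN, R_y = 20.55 kN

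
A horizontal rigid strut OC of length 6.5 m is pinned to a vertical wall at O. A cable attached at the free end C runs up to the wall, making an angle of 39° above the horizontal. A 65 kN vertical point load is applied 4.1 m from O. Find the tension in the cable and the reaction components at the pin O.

ΣM about O: T·sin39°·6.5 − 65·4.1 = 0 → T = 266.5/(6.5·0.62932) = 65.1497 ≈ 65.15 kN.
ΣF_x = 0: O_x − T·cos39° = 0 → O_x = 65.1497 × 0.777146 = 50.63 kN.
ΣF_y = 0: O_y + T·sin39° − 65 = 0 → O_y = 65 − 65.1497 × 0.62932 = 24.00 kN.

T = 65.15 kN, O_x = 50.63 kN, O_y = 24.00 kN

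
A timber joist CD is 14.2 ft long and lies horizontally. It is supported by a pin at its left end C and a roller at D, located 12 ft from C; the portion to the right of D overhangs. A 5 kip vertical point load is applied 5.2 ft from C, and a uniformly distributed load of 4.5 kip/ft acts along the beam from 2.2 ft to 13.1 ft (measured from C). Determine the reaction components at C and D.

C_x = 0, C_y = 20.61 kip, D_y = 33.44 kip

Resultant of the distributed load: 4.5 × 10.9 = 49.05 kip at 7.65 ft from C.
Taking moments about C: D_y·12 − 5·5.2 − (4.5·10.9)·7.65 = 0 → D_y = 401.2325/12 = 33.436 ≈ 33.44 kip.
ΣF_y = 0: C_y + 33.436 − 5 − 4.5·10.9 = 0 → C_y = 20.61 kip.
ΣF_x = 0: no horizontal applied forces, so C_x = 0.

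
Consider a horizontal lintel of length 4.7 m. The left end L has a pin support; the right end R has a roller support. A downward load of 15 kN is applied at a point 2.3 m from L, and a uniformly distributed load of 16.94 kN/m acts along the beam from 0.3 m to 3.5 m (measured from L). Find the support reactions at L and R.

Resultant of the distributed load: 16.94 × 3.2 = 54.208 kN at 1.9 m from L.
ΣM about L: R_y·4.7 − 15·2.3 − (16.94·3.2)·1.9 = 0 → R_y = 137.4952/4.7 = 29.2543 ≈ 29.25 kN.
ΣF_y = 0: L_y + 29.2543 − 15 − 16.94·3.2 = 0 → L_y = 39.95 kN.
ΣF_x = 0: no horizontal applied forces, so L_x = 0.

L_x = 0, L_y = 39.95 kN, R_y = 29.25 kN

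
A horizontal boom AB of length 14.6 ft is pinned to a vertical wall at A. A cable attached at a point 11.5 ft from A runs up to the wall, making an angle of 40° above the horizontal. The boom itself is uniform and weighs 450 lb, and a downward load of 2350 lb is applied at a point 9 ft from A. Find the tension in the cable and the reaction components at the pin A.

T = 3306 lb, A_x = 2532 lb, A_y = 675.2 lb

ΣM about A: T·sin40°·11.5 − 450·7.3 − 2350·9 = 0 → T = 24435/(11.5·0.642788) = 3305.57 ≈ 3306 lb.
ΣF_x = 0: A_x − T·cos40° = 0 → A_x = 3305.57 × 0.766044 = 2532 lb.
ΣF_y = 0: A_y + T·sin40° − 450 − 2350 = 0 → A_y = 2800 − 3305.57 × 0.642788 = 675.2 lb.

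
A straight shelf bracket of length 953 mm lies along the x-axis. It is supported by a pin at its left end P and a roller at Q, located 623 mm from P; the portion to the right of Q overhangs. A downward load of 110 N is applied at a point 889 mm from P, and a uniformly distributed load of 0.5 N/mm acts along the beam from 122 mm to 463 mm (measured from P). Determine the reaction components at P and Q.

Resultant of the distributed load: 0.5 × 341 = 170.5 N at 292.5 mm from P.
Moments about P: Q_y·623 − 110·889 − (0.5·341)·292.5 = 0 → Q_y = 147661.25/623 = 237.016 ≈ 237.0 N.
ΣF_y = 0: P_y + 237.016 − 110 − 0.5·341 = 0 → P_y = 43.48 N.
ΣF_x = 0: no horizontal applied forces, so P_x = 0.

P_x = 0, P_y = 43.48 N, Q_y = 237.0 N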